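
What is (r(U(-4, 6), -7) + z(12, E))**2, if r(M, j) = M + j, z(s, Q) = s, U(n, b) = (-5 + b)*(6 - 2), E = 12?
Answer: 81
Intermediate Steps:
U(n, b) = -20 + 4*b (U(n, b) = (-5 + b)*4 = -20 + 4*b)
(r(U(-4, 6), -7) + z(12, E))**2 = (((-20 + 4*6) - 7) + 12)**2 = (((-20 + 24) - 7) + 12)**2 = ((4 - 7) + 12)**2 = (-3 + 12)**2 = 9**2 = 81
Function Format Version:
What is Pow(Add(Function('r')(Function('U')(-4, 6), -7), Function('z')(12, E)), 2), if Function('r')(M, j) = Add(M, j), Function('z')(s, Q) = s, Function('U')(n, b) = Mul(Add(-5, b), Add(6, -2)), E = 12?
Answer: 81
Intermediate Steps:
Function('U')(n, b) = Add(-20, Mul(4, b)) (Function('U')(n, b) = Mul(Add(-5, b), 4) = Add(-20, Mul(4, b)))
Pow(Add(Function('r')(Function('U')(-4, 6), -7), Function('z')(12, E)), 2) = Pow(Add(Add(Add(-20, Mul(4, 6)), -7), 12), 2) = Pow(Add(Add(Add(-20, 24), -7), 12), 2) = Pow(Add(Add(4, -7), 12), 2) = Pow(Add(-3, 12), 2) = Pow(9, 2) = 81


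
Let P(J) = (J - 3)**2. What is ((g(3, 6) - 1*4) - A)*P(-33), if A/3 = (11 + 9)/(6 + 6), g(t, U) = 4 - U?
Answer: -14256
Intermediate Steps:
A = 5 (A = 3*((11 + 9)/(6 + 6)) = 3*(20/12) = 3*(20*(1/12)) = 3*(5/3) = 5)
P(J) = (-3 + J)**2
((g(3, 6) - 1*4) - A)*P(-33) = (((4 - 1*6) - 1*4) - 1*5)*(-3 - 33)**2 = (((4 - 6) - 4) - 5)*(-36)**2 = ((-2 - 4) - 5)*1296 = (-6 - 5)*1296 = -11*1296 = -14256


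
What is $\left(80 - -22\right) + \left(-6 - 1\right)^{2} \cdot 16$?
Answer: $886$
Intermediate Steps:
$\left(80 - -22\right) + \left(-6 - 1\right)^{2} \cdot 16 = \left(80 + 22\right) + \left(-7\right)^{2} \cdot 16 = 102 + 49 \cdot 16 = 102 + 784 = 886$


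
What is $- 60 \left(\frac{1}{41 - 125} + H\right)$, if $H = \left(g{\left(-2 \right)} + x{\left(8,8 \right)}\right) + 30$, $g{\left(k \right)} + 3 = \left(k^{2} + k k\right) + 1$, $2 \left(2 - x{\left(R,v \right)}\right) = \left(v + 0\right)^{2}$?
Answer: $- \frac{2515}{7} \approx -359.29$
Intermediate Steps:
$x{\left(R,v \right)} = 2 - \frac{v^{2}}{2}$ ($x{\left(R,v \right)} = 2 - \frac{\left(v + 0\right)^{2}}{2} = 2 - \frac{v^{2}}{2}$)
$g{\left(k \right)} = -2 + 2 k^{2}$ ($g{\left(k \right)} = -3 + \left(\left(k^{2} + k k\right) + 1\right) = -3 + \left(\left(k^{2} + k^{2}\right) + 1\right) = -3 + \left(2 k^{2} + 1\right) = -3 + \left(1 + 2 k^{2}\right) = -2 + 2 k^{2}$)
$H = 6$ ($H = \left(\left(-2 + 2 \left(-2\right)^{2}\right) + \left(2 - \frac{8^{2}}{2}\right)\right) + 30 = \left(\left(-2 + 2 \cdot 4\right) + \left(2 - 32\right)\right) + 30 = \left(\left(-2 + 8\right) + \left(2 - 32\right)\right) + 30 = \left(6 - 30\right) + 30 = -24 + 30 = 6$)
$- 60 \left(\frac{1}{41 - 125} + H\right) = - 60 \left(\frac{1}{41 - 125} + 6\right) = - 60 \left(\frac{1}{-84} + 6\right) = - 60 \left(- \frac{1}{84} + 6\right) = \left(-60\right) \frac{503}{84} = - \frac{2515}{7}$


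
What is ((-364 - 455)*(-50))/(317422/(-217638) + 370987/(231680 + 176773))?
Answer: -60670765164555/815184991 ≈ -74426.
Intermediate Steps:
((-364 - 455)*(-50))/(317422/(-217638) + 370987/(231680 + 176773)) = (-819*(-50))/(317422*(-1/217638) + 370987/408453) = 40950/(-158711/108819 + 370987*(1/408453)) = 40950/(-158711/108819 + 370987/408453) = 40950/(-8151849910/14815815669) = 40950*(-14815815669/8151849910) = -60670765164555/815184991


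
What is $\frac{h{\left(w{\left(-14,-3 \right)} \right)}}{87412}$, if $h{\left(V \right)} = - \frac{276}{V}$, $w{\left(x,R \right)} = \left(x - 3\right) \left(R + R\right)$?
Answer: $- \frac{23}{743002} \approx -3.0955 \cdot 10^{-5}$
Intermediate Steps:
$w{\left(x,R \right)} = 2 R \left(-3 + x\right)$ ($w{\left(x,R \right)} = \left(-3 + x\right) 2 R = 2 R \left(-3 + x\right)$)
$\frac{h{\left(w{\left(-14,-3 \right)} \right)}}{87412} = \frac{\left(-276\right) \frac{1}{2 \left(-3\right) \left(-3 - 14\right)}}{87412} = - \frac{276}{2 \left(-3\right) \left(-17\right)} \frac{1}{87412} = - \frac{276}{102} \cdot \frac{1}{87412} = \left(-276\right) \frac{1}{102} \cdot \frac{1}{87412} = \left(- \frac{46}{17}\right) \frac{1}{87412} = - \frac{23}{743002}$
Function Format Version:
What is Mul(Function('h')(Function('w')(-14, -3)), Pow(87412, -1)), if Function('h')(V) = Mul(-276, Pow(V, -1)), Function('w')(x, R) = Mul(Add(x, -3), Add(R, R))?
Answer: Rational(-23, 743002) ≈ -3.0955e-5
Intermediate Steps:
Function('w')(x, R) = Mul(2, R, Add(-3, x)) (Function('w')(x, R) = Mul(Add(-3, x), Mul(2, R)) = Mul(2, R, Add(-3, x)))
Mul(Function('h')(Function('w')(-14, -3)), Pow(87412, -1)) = Mul(Mul(-276, Pow(Mul(2, -3, Add(-3, -14)), -1)), Pow(87412, -1)) = Mul(Mul(-276, Pow(Mul(2, -3, -17), -1)), Rational(1, 87412)) = Mul(Mul(-276, Pow(102, -1)), Rational(1, 87412)) = Mul(Mul(-276, Rational(1, 102)), Rational(1, 87412)) = Mul(Rational(-46, 17), Rational(1, 87412)) = Rational(-23, 743002)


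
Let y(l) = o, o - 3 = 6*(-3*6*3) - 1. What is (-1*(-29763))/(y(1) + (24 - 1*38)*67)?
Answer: -3307/140 ≈ -23.621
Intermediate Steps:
o = -322 (o = 3 + (6*(-3*6*3) - 1) = 3 + (6*(-18*3) - 1) = 3 + (6*(-54) - 1) = 3 + (-324 - 1) = 3 - 325 = -322)
y(l) = -322
(-1*(-29763))/(y(1) + (24 - 1*38)*67) = (-1*(-29763))/(-322 + (24 - 1*38)*67) = 29763/(-322 + (24 - 38)*67) = 29763/(-322 - 14*67) = 29763/(-322 - 938) = 29763/(-1260) = 29763*(-1/1260) = -3307/140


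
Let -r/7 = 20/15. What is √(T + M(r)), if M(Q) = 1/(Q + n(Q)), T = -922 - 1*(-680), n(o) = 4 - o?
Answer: I*√967/2 ≈ 15.548*I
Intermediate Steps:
r = -28/3 (r = -140/15 = -7*4/3 = -28/3 ≈ -9.3333)
T = -242 (T = -922 + 680 = -242)
M(Q) = ¼ (M(Q) = 1/(Q + (4 - Q)) = 1/4 = ¼)
√(T + M(r)) = √(-242 + ¼) = √(-967/4) = I*√967/2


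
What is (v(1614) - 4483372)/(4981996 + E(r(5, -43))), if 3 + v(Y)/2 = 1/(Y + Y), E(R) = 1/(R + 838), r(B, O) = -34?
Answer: -969647060194/1077486167165 ≈ -0.89992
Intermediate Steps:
E(R) = 1/(838 + R)
v(Y) = -6 + 1/Y (v(Y) = -6 + 2/(Y + Y) = -6 + 2/((2*Y)) = -6 + 2*(1/(2*Y)) = -6 + 1/Y)
(v(1614) - 4483372)/(4981996 + E(r(5, -43))) = ((-6 + 1/1614) - 4483372)/(4981996 + 1/(838 - 34)) = ((-6 + 1/1614) - 4483372)/(4981996 + 1/804) = (-9683/1614 - 4483372)/(4981996 + 1/804) = -7236172091/(1614*4005524785/804) = -7236172091/1614*804/4005524785 = -969647060194/1077486167165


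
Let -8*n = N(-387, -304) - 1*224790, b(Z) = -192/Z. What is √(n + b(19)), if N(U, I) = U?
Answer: 3*√18057714/76 ≈ 167.74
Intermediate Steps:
n = 225177/8 (n = -(-387 - 1*224790)/8 = -(-387 - 224790)/8 = -⅛*(-225177) = 225177/8 ≈ 28147.)
√(n + b(19)) = √(225177/8 - 192/19) = √(4276827/152) = 3*√18057714/76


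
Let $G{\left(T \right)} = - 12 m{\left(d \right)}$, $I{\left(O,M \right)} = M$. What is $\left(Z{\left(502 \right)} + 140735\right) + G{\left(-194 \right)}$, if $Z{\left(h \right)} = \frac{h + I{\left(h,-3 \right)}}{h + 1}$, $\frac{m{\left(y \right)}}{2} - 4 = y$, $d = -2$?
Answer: $\frac{70766060}{503} \approx 1.4069 \cdot 10^{5}$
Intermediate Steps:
$m{\left(y \right)} = 8 + 2 y$
$G{\left(T \right)} = -48$ ($G{\left(T \right)} = - 12 \left(8 + 2 \left(-2\right)\right) = - 12 \left(8 - 4\right) = \left(-12\right) 4 = -48$)
$Z{\left(h \right)} = \frac{-3 + h}{1 + h}$ ($Z{\left(h \right)} = \frac{h - 3}{h + 1} = \frac{-3 + h}{1 + h}$)
$\left(Z{\left(502 \right)} + 140735\right) + G{\left(-194 \right)} = \left(\frac{-3 + 502}{1 + 502} + 140735\right) - 48 = \left(\frac{1}{503} \cdot 499 + 140735\right) - 48 = \left(\frac{499}{503} + 140735\right) - 48 = \frac{70790204}{503} - 48 = \frac{70766060}{503}$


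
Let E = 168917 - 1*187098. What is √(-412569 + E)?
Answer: 5*I*√17230 ≈ 656.32*I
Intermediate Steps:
E = -18181 (E = 168917 - 187098 = -18181)
√(-412569 + E) = √(-412569 - 18181) = √(-430750) = 5*I*√17230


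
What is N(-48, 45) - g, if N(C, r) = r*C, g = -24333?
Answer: 22173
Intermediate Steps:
N(C, r) = C*r
N(-48, 45) - g = -48*45 - 1*(-24333) = -2160 + 24333 = 22173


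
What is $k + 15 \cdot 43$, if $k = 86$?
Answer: $731$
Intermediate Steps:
$k + 15 \cdot 43 = 86 + 15 \cdot 43 = 86 + 645 = 731$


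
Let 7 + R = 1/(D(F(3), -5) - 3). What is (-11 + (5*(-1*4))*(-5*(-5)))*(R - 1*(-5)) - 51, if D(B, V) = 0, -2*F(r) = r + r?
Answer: 3424/3 ≈ 1141.3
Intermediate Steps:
F(r) = -r (F(r) = -(r + r)/2 = -r)
R = -22/3 (R = -7 + 1/(0 - 3) = -7 + 1/(-3) = -7 - ⅓ = -22/3 ≈ -7.3333)
(-11 + (5*(-1*4))*(-5*(-5)))*(R - 1*(-5)) - 51 = (-11 + (5*(-1*4))*(-5*(-5)))*(-22/3 - 1*(-5)) - 51 = (-11 + (5*(-4))*25)*(-22/3 + 5) - 51 = (-11 - 20*25)*(-7/3) - 51 = (-11 - 500)*(-7/3) - 51 = -511*(-7/3) - 51 = 3577/3 - 51 = 3424/3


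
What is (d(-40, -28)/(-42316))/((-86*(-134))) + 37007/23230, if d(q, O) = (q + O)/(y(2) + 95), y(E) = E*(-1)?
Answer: 9121302608711/5725615678140 ≈ 1.5931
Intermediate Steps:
y(E) = -E
d(q, O) = O/93 + q/93 (d(q, O) = (q + O)/(-1*2 + 95) = (O + q)/(-2 + 95) = (O + q)/93 = (O + q)*(1/93) = O/93 + q/93)
(d(-40, -28)/(-42316))/((-86*(-134))) + 37007/23230 = (((1/93)*(-28) + (1/93)*(-40))/(-42316))/((-86*(-134))) + 37007/23230 = ((-28/93 - 40/93)*(-1/42316))/11524 + 37007*(1/23230) = -68/93*(-1/42316)*(1/11524) + 1609/1010 = (17/983847)*(1/11524) + 1609/1010 = 17/11337852828 + 1609/1010 = 9121302608711/5725615678140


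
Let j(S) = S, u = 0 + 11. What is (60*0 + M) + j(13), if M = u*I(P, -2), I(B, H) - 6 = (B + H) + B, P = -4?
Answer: -31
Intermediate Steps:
u = 11
I(B, H) = 6 + H + 2*B (I(B, H) = 6 + ((B + H) + B) = 6 + (H + 2*B) = 6 + H + 2*B)
M = -44 (M = 11*(6 - 2 + 2*(-4)) = 11*(6 - 2 - 8) = 11*(-4) = -44)
(60*0 + M) + j(13) = (60*0 - 44) + 13 = (0 - 44) + 13 = -44 + 13 = -31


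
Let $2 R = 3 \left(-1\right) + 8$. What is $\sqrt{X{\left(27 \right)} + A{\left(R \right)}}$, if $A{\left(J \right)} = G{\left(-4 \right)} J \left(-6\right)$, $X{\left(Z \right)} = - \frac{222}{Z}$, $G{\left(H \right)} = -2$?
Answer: $\frac{14}{3} \approx 4.6667$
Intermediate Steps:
$R = \frac{5}{2}$ ($R = \frac{3 \left(-1\right) + 8}{2} = \frac{-3 + 8}{2} = \frac{1}{2} \cdot 5 = \frac{5}{2} \approx 2.5$)
$A{\left(J \right)} = 12 J$ ($A{\left(J \right)} = - 2 J \left(-6\right) = 12 J$)
$\sqrt{X{\left(27 \right)} + A{\left(R \right)}} = \sqrt{- \frac{222}{27} + 12 \cdot \frac{5}{2}} = \sqrt{\left(-222\right) \frac{1}{27} + 30} = \sqrt{- \frac{74}{9} + 30} = \sqrt{\frac{196}{9}} = \frac{14}{3}$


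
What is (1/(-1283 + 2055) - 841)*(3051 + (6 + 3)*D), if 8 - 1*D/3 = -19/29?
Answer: -15461263314/5597 ≈ -2.7624e+6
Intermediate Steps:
D = 753/29 (D = 24 - (-57)/29 = 24 - 3*(-19/29) = 24 + 57/29 = 753/29 ≈ 25.966)
(1/(-1283 + 2055) - 841)*(3051 + (6 + 3)*D) = (1/(-1283 + 2055) - 841)*(3051 + (6 + 3)*(753/29)) = (1/772 - 841)*(3051 + 9*(753/29)) = (1/772 - 841)*(3051 + 6777/29) = -649251/772*95256/29 = -15461263314/5597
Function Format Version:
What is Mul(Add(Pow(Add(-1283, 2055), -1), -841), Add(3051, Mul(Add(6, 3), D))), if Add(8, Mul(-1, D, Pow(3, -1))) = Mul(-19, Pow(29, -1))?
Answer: Rational(-15461263314, 5597) ≈ -2.7624e+6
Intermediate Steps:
D = Rational(753, 29) (D = Add(24, Mul(-3, Mul(-19, Pow(29, -1)))) = Add(24, Mul(-3, Mul(-19, Rational(1, 29)))) = Add(24, Mul(-3, Rational(-19, 29))) = Add(24, Rational(57, 29)) = Rational(753, 29) ≈ 25.966)
Mul(Add(Pow(Add(-1283, 2055), -1), -841), Add(3051, Mul(Add(6, 3), D))) = Mul(Add(Pow(Add(-1283, 2055), -1), -841), Add(3051, Mul(Add(6, 3), Rational(753, 29)))) = Mul(Add(Pow(772, -1), -841), Add(3051, Mul(9, Rational(753, 29)))) = Mul(Add(Rational(1, 772), -841), Add(3051, Rational(6777, 29))) = Mul(Rational(-649251, 772), Rational(95256, 29)) = Rational(-15461263314, 5597)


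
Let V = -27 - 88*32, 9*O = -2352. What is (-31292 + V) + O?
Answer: -103189/3 ≈ -34396.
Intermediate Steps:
O = -784/3 (O = (1/9)*(-2352) = -784/3 ≈ -261.33)
V = -2843 (V = -27 - 2816 = -2843)
(-31292 + V) + O = (-31292 - 2843) - 784/3 = -34135 - 784/3 = -103189/3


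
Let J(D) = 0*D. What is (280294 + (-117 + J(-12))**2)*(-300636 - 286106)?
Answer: -172492173386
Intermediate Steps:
J(D) = 0
(280294 + (-117 + J(-12))**2)*(-300636 - 286106) = (280294 + (-117 + 0)**2)*(-300636 - 286106) = (280294 + (-117)**2)*(-586742) = (280294 + 13689)*(-586742) = 293983*(-586742) = -172492173386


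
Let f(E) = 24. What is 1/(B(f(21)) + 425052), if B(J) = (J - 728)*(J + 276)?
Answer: 1/213852 ≈ 4.6761e-6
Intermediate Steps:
B(J) = (-728 + J)*(276 + J)
1/(B(f(21)) + 425052) = 1/((-200928 + 24² - 452*24) + 425052) = 1/((-200928 + 576 - 10848) + 425052) = 1/(-211200 + 425052) = 1/213852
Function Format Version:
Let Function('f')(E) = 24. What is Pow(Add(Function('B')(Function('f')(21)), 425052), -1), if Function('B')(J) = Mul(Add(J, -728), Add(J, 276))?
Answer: Rational(1, 213852) ≈ 4.6761e-6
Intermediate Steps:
Function('B')(J) = Mul(Add(-728, J), Add(276, J))
Pow(Add(Function('B')(Function('f')(21)), 425052), -1) = Pow(Add(Add(-200928, Pow(24, 2), Mul(-452, 24)), 425052), -1) = Pow(Add(Add(-200928, 576, -10848), 425052), -1) = Pow(Add(-211200, 425052), -1) = Pow(213852, -1) = Rational(1, 213852)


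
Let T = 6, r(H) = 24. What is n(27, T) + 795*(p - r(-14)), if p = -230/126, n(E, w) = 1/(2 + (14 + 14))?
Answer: -1437181/70 ≈ -20531.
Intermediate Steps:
n(E, w) = 1/30 (n(E, w) = 1/(2 + 28) = 1/30)
p = -115/63 (p = -230*1/126 = -115/63 ≈ -1.8254)
n(27, T) + 795*(p - r(-14)) = 1/30 + 795*(-115/63 - 1*24) = 1/30 + 795*(-115/63 - 24) = 1/30 + 795*(-1627/63) = 1/30 - 431155/21 = -1437181/70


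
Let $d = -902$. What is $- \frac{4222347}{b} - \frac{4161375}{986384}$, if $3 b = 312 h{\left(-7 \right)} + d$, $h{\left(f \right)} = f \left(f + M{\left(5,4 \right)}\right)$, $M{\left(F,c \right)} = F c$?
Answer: $\frac{6186331625247}{14447566448} \approx 428.19$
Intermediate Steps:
$h{\left(f \right)} = f \left(20 + f\right)$ ($h{\left(f \right)} = f \left(f + 5 \cdot 4\right) = f \left(f + 20\right) = f \left(20 + f\right)$)
$b = - \frac{29294}{3}$ ($b = \frac{312 \left(- 7 \left(20 - 7\right)\right) - 902}{3} = \frac{312 \left(\left(-7\right) 13\right) - 902}{3} = \frac{312 \left(-91\right) - 902}{3} = \frac{-28392 - 902}{3} = \frac{1}{3} \left(-29294\right) = - \frac{29294}{3} \approx -9764.7$)
$- \frac{4222347}{b} - \frac{4161375}{986384} = - \frac{4222347}{- \frac{29294}{3}} - \frac{4161375}{986384} = \left(-4222347\right) \left(- \frac{3}{29294}\right) - \frac{4161375}{986384} = \frac{12667041}{29294} - \frac{4161375}{986384} = \frac{6186331625247}{14447566448}$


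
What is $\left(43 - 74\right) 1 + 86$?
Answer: $55$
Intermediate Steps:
$\left(43 - 74\right) 1 + 86 = \left(-31\right) 1 + 86 = -31 + 86 = 55$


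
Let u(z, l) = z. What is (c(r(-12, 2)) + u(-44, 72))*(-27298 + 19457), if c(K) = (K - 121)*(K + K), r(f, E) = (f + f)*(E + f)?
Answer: -447532916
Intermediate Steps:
r(f, E) = 2*f*(E + f) (r(f, E) = (2*f)*(E + f) = 2*f*(E + f))
c(K) = 2*K*(-121 + K) (c(K) = (-121 + K)*(2*K) = 2*K*(-121 + K))
(c(r(-12, 2)) + u(-44, 72))*(-27298 + 19457) = (2*(2*(-12)*(2 - 12))*(-121 + 2*(-12)*(2 - 12)) - 44)*(-27298 + 19457) = (2*(2*(-12)*(-10))*(-121 + 2*(-12)*(-10)) - 44)*(-7841) = (2*240*(-121 + 240) - 44)*(-7841) = (2*240*119 - 44)*(-7841) = (57120 - 44)*(-7841) = 57076*(-7841) = -447532916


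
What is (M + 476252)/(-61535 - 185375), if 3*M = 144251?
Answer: -1573007/740730 ≈ -2.1236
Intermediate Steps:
M = 144251/3 (M = (1/3)*144251 = 144251/3 ≈ 48084.)
(M + 476252)/(-61535 - 185375) = (144251/3 + 476252)/(-61535 - 185375) = (1573007/3)/(-246910) = (1573007/3)*(-1/246910) = -1573007/740730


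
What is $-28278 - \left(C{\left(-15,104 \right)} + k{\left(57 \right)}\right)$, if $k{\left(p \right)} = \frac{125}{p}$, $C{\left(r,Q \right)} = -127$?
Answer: $- \frac{1604732}{57} \approx -28153.0$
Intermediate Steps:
$-28278 - \left(C{\left(-15,104 \right)} + k{\left(57 \right)}\right) = -28278 - \left(-127 + \frac{125}{57}\right) = -28278 - - \frac{7114}{57} = -28278 + \frac{7114}{57} = - \frac{1604732}{57}$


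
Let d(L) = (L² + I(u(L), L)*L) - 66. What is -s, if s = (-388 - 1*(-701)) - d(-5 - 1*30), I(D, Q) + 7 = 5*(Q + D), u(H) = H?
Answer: 13341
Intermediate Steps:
I(D, Q) = -7 + 5*D + 5*Q (I(D, Q) = -7 + 5*(Q + D) = -7 + 5*(D + Q) = -7 + (5*D + 5*Q) = -7 + 5*D + 5*Q)
d(L) = -66 + L² + L*(-7 + 10*L) (d(L) = (L² + (-7 + 5*L + 5*L)*L) - 66 = (L² + (-7 + 10*L)*L) - 66 = (L² + L*(-7 + 10*L)) - 66 = -66 + L² + L*(-7 + 10*L))
s = -13341 (s = (-388 - 1*(-701)) - (-66 - 7*(-5 - 1*30) + 11*(-5 - 1*30)²) = (-388 + 701) - (-66 - 7*(-5 - 30) + 11*(-5 - 30)²) = 313 - (-66 - 7*(-35) + 11*(-35)²) = 313 - (-66 + 245 + 11*1225) = 313 - (-66 + 245 + 13475) = 313 - 1*13654 = 313 - 13654 = -13341)
-s = -1*(-13341) = 13341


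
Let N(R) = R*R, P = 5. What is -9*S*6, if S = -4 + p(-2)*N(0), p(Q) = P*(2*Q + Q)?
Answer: 216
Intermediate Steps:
N(R) = R²
p(Q) = 15*Q (p(Q) = 5*(2*Q + Q) = 5*(3*Q) = 15*Q)
S = -4 (S = -4 + (15*(-2))*0² = -4 - 30*0 = -4 + 0 = -4)
-9*S*6 = -9*(-4)*6 = 36*6 = 216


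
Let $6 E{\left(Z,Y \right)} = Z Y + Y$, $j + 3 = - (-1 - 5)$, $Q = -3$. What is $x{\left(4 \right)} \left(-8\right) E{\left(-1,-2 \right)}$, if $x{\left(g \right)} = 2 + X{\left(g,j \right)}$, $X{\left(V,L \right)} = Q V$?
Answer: $0$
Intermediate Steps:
$j = 3$ ($j = -3 - \left(-1 - 5\right) = -3 - -6 = -3 + 6 = 3$)
$E{\left(Z,Y \right)} = \frac{Y}{6} + \frac{Y Z}{6}$ ($E{\left(Z,Y \right)} = \frac{Z Y + Y}{6} = \frac{Y Z + Y}{6} = \frac{Y + Y Z}{6} = \frac{Y}{6} + \frac{Y Z}{6}$)
$X{\left(V,L \right)} = - 3 V$
$x{\left(g \right)} = 2 - 3 g$
$x{\left(4 \right)} \left(-8\right) E{\left(-1,-2 \right)} = \left(2 - 12\right) \left(-8\right) \frac{1}{6} \left(-2\right) \left(1 - 1\right) = \left(2 - 12\right) \left(-8\right) \frac{1}{6} \left(-2\right) 0 = \left(-10\right) \left(-8\right) 0 = 80 \cdot 0 = 0$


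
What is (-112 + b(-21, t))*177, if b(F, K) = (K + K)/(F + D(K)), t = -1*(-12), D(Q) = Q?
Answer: -20296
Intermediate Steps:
t = 12
b(F, K) = 2*K/(F + K) (b(F, K) = (K + K)/(F + K) = (2*K)/(F + K) = 2*K/(F + K))
(-112 + b(-21, t))*177 = (-112 + 2*12/(-21 + 12))*177 = (-112 + 2*12/(-9))*177 = (-112 + 2*12*(-⅑))*177 = (-112 - 8/3)*177 = -344/3*177 = -20296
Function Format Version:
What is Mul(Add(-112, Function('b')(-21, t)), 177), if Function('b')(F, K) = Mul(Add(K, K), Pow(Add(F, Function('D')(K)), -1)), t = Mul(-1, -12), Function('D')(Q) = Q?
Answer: -20296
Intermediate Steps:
t = 12
Function('b')(F, K) = Mul(2, K, Pow(Add(F, K), -1)) (Function('b')(F, K) = Mul(Add(K, K), Pow(Add(F, K), -1)) = Mul(Mul(2, K), Pow(Add(F, K), -1)) = Mul(2, K, Pow(Add(F, K), -1)))
Mul(Add(-112, Function('b')(-21, t)), 177) = Mul(Add(-112, Mul(2, 12, Pow(Add(-21, 12), -1))), 177) = Mul(Add(-112, Mul(2, 12, Pow(-9, -1))), 177) = Mul(Add(-112, Mul(2, 12, Rational(-1, 9))), 177) = Mul(Add(-112, Rational(-8, 3)), 177) = Mul(Rational(-344, 3), 177) = -20296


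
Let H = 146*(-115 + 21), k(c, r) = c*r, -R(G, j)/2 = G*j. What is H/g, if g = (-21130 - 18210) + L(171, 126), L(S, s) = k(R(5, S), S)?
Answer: 6862/165875 ≈ 0.041368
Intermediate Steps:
R(G, j) = -2*G*j
L(S, s) = -10*S² (L(S, s) = (-2*5*S)*S = (-10*S)*S = -10*S²)
g = -331750 (g = (-21130 - 18210) - 10*171² = -39340 - 10*29241 = -39340 - 292410 = -331750)
H = -13724 (H = 146*(-94) = -13724)
H/g = -13724/(-331750) = -13724*(-1/331750) = 6862/165875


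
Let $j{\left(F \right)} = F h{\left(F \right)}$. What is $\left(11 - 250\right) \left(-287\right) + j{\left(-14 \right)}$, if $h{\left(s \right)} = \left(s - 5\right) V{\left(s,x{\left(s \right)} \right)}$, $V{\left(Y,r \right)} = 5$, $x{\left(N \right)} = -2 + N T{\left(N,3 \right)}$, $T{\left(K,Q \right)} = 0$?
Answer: $69923$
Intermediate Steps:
$x{\left(N \right)} = -2$ ($x{\left(N \right)} = -2 + N 0 = -2 + 0 = -2$)
$h{\left(s \right)} = -25 + 5 s$ ($h{\left(s \right)} = \left(s - 5\right) 5 = \left(-5 + s\right) 5 = -25 + 5 s$)
$j{\left(F \right)} = F \left(-25 + 5 F\right)$
$\left(11 - 250\right) \left(-287\right) + j{\left(-14 \right)} = \left(11 - 250\right) \left(-287\right) + 5 \left(-14\right) \left(-5 - 14\right) = \left(-239\right) \left(-287\right) + 5 \left(-14\right) \left(-19\right) = 68593 + 1330 = 69923$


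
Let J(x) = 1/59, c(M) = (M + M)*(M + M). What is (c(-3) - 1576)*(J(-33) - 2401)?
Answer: 218153320/59 ≈ 3.6975e+6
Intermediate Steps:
c(M) = 4*M² (c(M) = (2*M)*(2*M) = 4*M²)
J(x) = 1/59
(c(-3) - 1576)*(J(-33) - 2401) = (4*(-3)² - 1576)*(1/59 - 2401) = (4*9 - 1576)*(-141658/59) = (36 - 1576)*(-141658/59) = -1540*(-141658/59) = 218153320/59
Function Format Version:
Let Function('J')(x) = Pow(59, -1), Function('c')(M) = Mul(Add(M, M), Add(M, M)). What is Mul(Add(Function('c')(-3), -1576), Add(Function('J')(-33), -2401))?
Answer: Rational(218153320, 59) ≈ 3.6975e+6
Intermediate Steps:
Function('c')(M) = Mul(4, Pow(M, 2)) (Function('c')(M) = Mul(Mul(2, M), Mul(2, M)) = Mul(4, Pow(M, 2)))
Function('J')(x) = Rational(1, 59)
Mul(Add(Function('c')(-3), -1576), Add(Function('J')(-33), -2401)) = Mul(Add(Mul(4, Pow(-3, 2)), -1576), Add(Rational(1, 59), -2401)) = Mul(Add(Mul(4, 9), -1576), Rational(-141658, 59)) = Mul(Add(36, -1576), Rational(-141658, 59)) = Mul(-1540, Rational(-141658, 59)) = Rational(218153320, 59)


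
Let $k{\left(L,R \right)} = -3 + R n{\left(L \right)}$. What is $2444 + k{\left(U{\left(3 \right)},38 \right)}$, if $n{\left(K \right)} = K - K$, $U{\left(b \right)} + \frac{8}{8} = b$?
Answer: $2441$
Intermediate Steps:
$U{\left(b \right)} = -1 + b$
$n{\left(K \right)} = 0$
$k{\left(L,R \right)} = -3$ ($k{\left(L,R \right)} = -3 + R 0 = -3 + 0 = -3$)
$2444 + k{\left(U{\left(3 \right)},38 \right)} = 2444 - 3 = 2441$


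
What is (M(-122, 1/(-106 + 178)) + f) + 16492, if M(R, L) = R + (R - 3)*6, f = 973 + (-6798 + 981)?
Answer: 10776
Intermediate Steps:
f = -4844 (f = 973 - 5817 = -4844)
M(R, L) = -18 + 7*R (M(R, L) = R + (-3 + R)*6 = R + (-18 + 6*R) = -18 + 7*R)
(M(-122, 1/(-106 + 178)) + f) + 16492 = ((-18 + 7*(-122)) - 4844) + 16492 = ((-18 - 854) - 4844) + 16492 = (-872 - 4844) + 16492 = -5716 + 16492 = 10776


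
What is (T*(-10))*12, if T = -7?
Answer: 840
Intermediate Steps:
(T*(-10))*12 = -7*(-10)*12 = 70*12 = 840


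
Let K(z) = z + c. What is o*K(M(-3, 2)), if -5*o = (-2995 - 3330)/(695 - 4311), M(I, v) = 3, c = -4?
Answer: 1265/3616 ≈ 0.34983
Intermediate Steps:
K(z) = -4 + z (K(z) = z - 4 = -4 + z)
o = -1265/3616 (o = -(-2995 - 3330)/(5*(695 - 4311)) = -(-1265)/(-3616) = -(-1265)*(-1)/3616 = -1/5*6325/3616 = -1265/3616 ≈ -0.34983)
o*K(M(-3, 2)) = -1265*(-4 + 3)/3616 = -1265/3616*(-1) = 1265/3616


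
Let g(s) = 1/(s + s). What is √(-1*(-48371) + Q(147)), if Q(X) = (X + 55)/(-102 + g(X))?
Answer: √43494397926743/29987 ≈ 219.93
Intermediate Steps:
g(s) = 1/(2*s)
Q(X) = (55 + X)/(-102 + 1/(2*X)) (Q(X) = (X + 55)/(-102 + 1/(2*X)) = (55 + X)/(-102 + 1/(2*X)))
√(-1*(-48371) + Q(147)) = √(-1*(-48371) - 2*147*(55 + 147)/(-1 + 204*147)) = √(48371 - 2*147*202/(-1 + 29988)) = √(48371 - 2*147*202/29987) = √(48371 - 2*147*1/29987*202) = √(48371 - 59388/29987) = √(1450441789/29987) = √43494397926743/29987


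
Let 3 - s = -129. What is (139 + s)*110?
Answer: 29810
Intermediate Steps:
s = 132 (s = 3 - 1*(-129) = 3 + 129 = 132)
(139 + s)*110 = (139 + 132)*110 = 271*110 = 29810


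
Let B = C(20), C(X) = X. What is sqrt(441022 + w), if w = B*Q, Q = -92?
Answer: 9*sqrt(5422) ≈ 662.71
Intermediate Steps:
B = 20
w = -1840 (w = 20*(-92) = -1840)
sqrt(441022 + w) = sqrt(441022 - 1840) = sqrt(439182) = 9*sqrt(5422)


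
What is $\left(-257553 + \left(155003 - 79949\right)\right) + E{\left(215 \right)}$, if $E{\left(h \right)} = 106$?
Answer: $-182393$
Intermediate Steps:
$\left(-257553 + \left(155003 - 79949\right)\right) + E{\left(215 \right)} = \left(-257553 + \left(155003 - 79949\right)\right) + 106 = \left(-257553 + 75054\right) + 106 = -182499 + 106 = -182393$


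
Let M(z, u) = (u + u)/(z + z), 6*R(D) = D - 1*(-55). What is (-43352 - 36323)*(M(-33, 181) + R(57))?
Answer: -11552875/11 ≈ -1.0503e+6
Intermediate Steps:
R(D) = 55/6 + D/6 (R(D) = (D - 1*(-55))/6 = (D + 55)/6 = (55 + D)/6 = 55/6 + D/6)
M(z, u) = u/z (M(z, u) = (2*u)/((2*z)) = (2*u)*(1/(2*z)) = u/z)
(-43352 - 36323)*(M(-33, 181) + R(57)) = (-43352 - 36323)*(181/(-33) + (55/6 + (⅙)*57)) = -79675*(181*(-1/33) + (55/6 + 19/2)) = -79675*(-181/33 + 56/3) = -79675*145/11 = -11552875/11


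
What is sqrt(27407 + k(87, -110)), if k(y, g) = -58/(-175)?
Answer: sqrt(33573981)/35 ≈ 165.55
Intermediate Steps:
k(y, g) = 58/175 (k(y, g) = -58*(-1/175) = 58/175)
sqrt(27407 + k(87, -110)) = sqrt(27407 + 58/175) = sqrt(4796283/175) = sqrt(33573981)/35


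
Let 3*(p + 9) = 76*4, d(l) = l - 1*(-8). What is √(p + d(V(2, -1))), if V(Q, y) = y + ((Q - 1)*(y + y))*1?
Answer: 2*√219/3 ≈ 9.8658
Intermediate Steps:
V(Q, y) = y + 2*y*(-1 + Q) (V(Q, y) = y + ((-1 + Q)*(2*y))*1 = y + (2*y*(-1 + Q))*1 = y + 2*y*(-1 + Q))
d(l) = 8 + l (d(l) = l + 8 = 8 + l)
p = 277/3 (p = -9 + (76*4)/3 = -9 + (⅓)*304 = -9 + 304/3 = 277/3 ≈ 92.333)
√(p + d(V(2, -1))) = √(277/3 + (8 - (-1 + 2*2))) = √(277/3 + (8 - (-1 + 4))) = √(277/3 + (8 - 1*3)) = √(277/3 + (8 - 3)) = √(277/3 + 5) = √(292/3) = 2*√219/3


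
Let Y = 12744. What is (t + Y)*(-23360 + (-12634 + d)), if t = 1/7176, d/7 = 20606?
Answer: 1237422736795/897 ≈ 1.3795e+9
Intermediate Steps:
d = 144242 (d = 7*20606 = 144242)
t = 1/7176 ≈ 0.00013935
(t + Y)*(-23360 + (-12634 + d)) = (1/7176 + 12744)*(-23360 + (-12634 + 144242)) = 91450945*(-23360 + 131608)/7176 = (91450945/7176)*108248 = 1237422736795/897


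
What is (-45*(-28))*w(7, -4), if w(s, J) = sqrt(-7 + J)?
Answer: 1260*I*sqrt(11) ≈ 4178.9*I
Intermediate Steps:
(-45*(-28))*w(7, -4) = (-45*(-28))*sqrt(-7 - 4) = 1260*sqrt(-11) = 1260*(I*sqrt(11)) = 1260*I*sqrt(11)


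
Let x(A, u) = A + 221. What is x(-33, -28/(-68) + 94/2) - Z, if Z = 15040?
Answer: -14852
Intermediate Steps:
x(A, u) = 221 + A
x(-33, -28/(-68) + 94/2) - Z = (221 - 33) - 1*15040 = 188 - 15040 = -14852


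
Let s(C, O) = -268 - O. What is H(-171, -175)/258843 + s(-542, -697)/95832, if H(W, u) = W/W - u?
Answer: 1292021/250560024 ≈ 0.0051565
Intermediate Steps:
H(W, u) = 1 - u
H(-171, -175)/258843 + s(-542, -697)/95832 = (1 - 1*(-175))/258843 + (-268 - 1*(-697))/95832 = (1 + 175)*(1/258843) + (-268 + 697)*(1/95832) = 176*(1/258843) + 429*(1/95832) = 176/258843 + 13/2904 = 1292021/250560024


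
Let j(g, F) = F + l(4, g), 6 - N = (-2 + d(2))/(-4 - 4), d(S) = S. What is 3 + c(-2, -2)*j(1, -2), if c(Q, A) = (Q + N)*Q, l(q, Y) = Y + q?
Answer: -21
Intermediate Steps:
N = 6 (N = 6 - (-2 + 2)/(-4 - 4) = 6 - 0/(-8) = 6 - 0*(-1)/8 = 6 - 1*0 = 6 + 0 = 6)
c(Q, A) = Q*(6 + Q) (c(Q, A) = (Q + 6)*Q = (6 + Q)*Q = Q*(6 + Q))
j(g, F) = 4 + F + g (j(g, F) = F + (g + 4) = F + (4 + g) = 4 + F + g)
3 + c(-2, -2)*j(1, -2) = 3 + (-2*(6 - 2))*(4 - 2 + 1) = 3 - 2*4*3 = 3 - 8*3 = 3 - 24 = -21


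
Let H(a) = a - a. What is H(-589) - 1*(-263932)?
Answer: 263932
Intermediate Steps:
H(a) = 0
H(-589) - 1*(-263932) = 0 - 1*(-263932) = 0 + 263932 = 263932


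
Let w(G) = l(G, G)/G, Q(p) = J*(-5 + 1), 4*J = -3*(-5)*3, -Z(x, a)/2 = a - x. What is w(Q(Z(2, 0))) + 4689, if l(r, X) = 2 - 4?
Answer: 211007/45 ≈ 4689.0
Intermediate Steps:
Z(x, a) = -2*a + 2*x (Z(x, a) = -2*(a - x) = -2*a + 2*x)
J = 45/4 (J = (-3*(-5)*3)/4 = (15*3)/4 = (1/4)*45 = 45/4 ≈ 11.250)
l(r, X) = -2
Q(p) = -45 (Q(p) = 45*(-5 + 1)/4 = (45/4)*(-4) = -45)
w(G) = -2/G
w(Q(Z(2, 0))) + 4689 = -2/(-45) + 4689 = -2*(-1/45) + 4689 = 2/45 + 4689 = 211007/45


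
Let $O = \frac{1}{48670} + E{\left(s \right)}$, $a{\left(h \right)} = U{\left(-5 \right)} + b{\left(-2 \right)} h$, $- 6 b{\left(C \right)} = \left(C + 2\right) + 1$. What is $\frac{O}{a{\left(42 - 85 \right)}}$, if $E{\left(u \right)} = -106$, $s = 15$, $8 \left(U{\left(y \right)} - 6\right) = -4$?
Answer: $- \frac{15477057}{1849460} \approx -8.3684$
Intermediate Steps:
$U{\left(y \right)} = \frac{11}{2}$ ($U{\left(y \right)} = 6 + \frac{1}{8} \left(-4\right) = 6 - \frac{1}{2} = \frac{11}{2}$)
$b{\left(C \right)} = - \frac{1}{2} - \frac{C}{6}$ ($b{\left(C \right)} = - \frac{\left(C + 2\right) + 1}{6} = - \frac{\left(2 + C\right) + 1}{6} = - \frac{3 + C}{6} = - \frac{1}{2} - \frac{C}{6}$)
$a{\left(h \right)} = \frac{11}{2} - \frac{h}{6}$ ($a{\left(h \right)} = \frac{11}{2} + \left(- \frac{1}{2} - - \frac{1}{3}\right) h = \frac{11}{2} + \left(- \frac{1}{2} + \frac{1}{3}\right) h = \frac{11}{2} - \frac{h}{6}$)
$O = - \frac{5159019}{48670}$ ($O = \frac{1}{48670} - 106 = - \frac{5159019}{48670} \approx -106.0$)
$\frac{O}{a{\left(42 - 85 \right)}} = - \frac{5159019}{48670 \left(\frac{11}{2} - \frac{42 - 85}{6}\right)} = - \frac{5159019}{48670 \left(\frac{11}{2} - - \frac{43}{6}\right)} = - \frac{5159019}{48670 \left(\frac{11}{2} + \frac{43}{6}\right)} = - \frac{5159019}{48670 \cdot \frac{38}{3}} = \left(- \frac{5159019}{48670}\right) \frac{3}{38} = - \frac{15477057}{1849460}$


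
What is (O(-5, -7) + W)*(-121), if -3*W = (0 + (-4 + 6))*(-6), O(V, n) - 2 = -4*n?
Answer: -4114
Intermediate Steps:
O(V, n) = 2 - 4*n
W = 4 (W = -(0 + (-4 + 6))*(-6)/3 = -(0 + 2)*(-6)/3 = -2*(-6)/3 = -⅓*(-12) = 4)
(O(-5, -7) + W)*(-121) = ((2 - 4*(-7)) + 4)*(-121) = ((2 + 28) + 4)*(-121) = (30 + 4)*(-121) = 34*(-121) = -4114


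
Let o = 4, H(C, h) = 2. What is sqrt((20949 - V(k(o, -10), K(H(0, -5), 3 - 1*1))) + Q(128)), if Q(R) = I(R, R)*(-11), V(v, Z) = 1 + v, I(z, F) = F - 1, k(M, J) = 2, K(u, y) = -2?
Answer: sqrt(19549) ≈ 139.82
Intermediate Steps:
I(z, F) = -1 + F
Q(R) = 11 - 11*R (Q(R) = (-1 + R)*(-11) = 11 - 11*R)
sqrt((20949 - V(k(o, -10), K(H(0, -5), 3 - 1*1))) + Q(128)) = sqrt((20949 - (1 + 2)) + (11 - 11*128)) = sqrt((20949 - 1*3) + (11 - 1408)) = sqrt((20949 - 3) - 1397) = sqrt(20946 - 1397) = sqrt(19549)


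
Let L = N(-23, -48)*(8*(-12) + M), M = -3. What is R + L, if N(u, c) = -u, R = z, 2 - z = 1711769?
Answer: -1714044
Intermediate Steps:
z = -1711767 (z = 2 - 1*1711769 = 2 - 1711769 = -1711767)
R = -1711767
L = -2277 (L = (-1*(-23))*(8*(-12) - 3) = 23*(-96 - 3) = 23*(-99) = -2277)
R + L = -1711767 - 2277 = -1714044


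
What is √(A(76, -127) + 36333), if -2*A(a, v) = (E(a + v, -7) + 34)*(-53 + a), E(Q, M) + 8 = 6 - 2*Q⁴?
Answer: 2*√38908897 ≈ 12475.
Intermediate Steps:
E(Q, M) = -2 - 2*Q⁴ (E(Q, M) = -8 + (6 - 2*Q⁴) = -2 - 2*Q⁴)
A(a, v) = -(-53 + a)*(32 - 2*(a + v)⁴)/2 (A(a, v) = -((-2 - 2*(a + v)⁴) + 34)*(-53 + a)/2 = -(32 - 2*(a + v)⁴)*(-53 + a)/2 = -(-53 + a)*(32 - 2*(a + v)⁴)/2)
√(A(76, -127) + 36333) = √((848 - 53*(76 - 127)⁴ - 16*76 + 76*(76 - 127)⁴) + 36333) = √((848 - 53*(-51)⁴ - 1216 + 76*(-51)⁴) + 36333) = √((848 - 53*6765201 - 1216 + 76*6765201) + 36333) = √((848 - 358555653 - 1216 + 514155276) + 36333) = √(155599255 + 36333) = √155635588 = 2*√38908897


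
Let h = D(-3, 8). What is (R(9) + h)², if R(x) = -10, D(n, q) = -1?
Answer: 121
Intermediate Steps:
h = -1
(R(9) + h)² = (-10 - 1)² = (-11)² = 121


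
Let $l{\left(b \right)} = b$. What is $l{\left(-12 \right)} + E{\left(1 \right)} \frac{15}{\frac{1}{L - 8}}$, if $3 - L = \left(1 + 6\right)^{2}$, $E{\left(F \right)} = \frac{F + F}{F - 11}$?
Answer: $150$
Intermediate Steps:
$E{\left(F \right)} = \frac{2 F}{-11 + F}$
$L = -46$ ($L = 3 - \left(1 + 6\right)^{2} = 3 - 7^{2} = 3 - 49 = -46$)
$l{\left(-12 \right)} + E{\left(1 \right)} \frac{15}{\frac{1}{L - 8}} = -12 + 2 \cdot 1 \frac{1}{-11 + 1} \frac{15}{\frac{1}{-46 - 8}} = -12 + 2 \cdot 1 \frac{1}{-10} \frac{15}{\frac{1}{-54}} = -12 + 2 \cdot 1 \left(- \frac{1}{10}\right) \frac{15}{- \frac{1}{54}} = -12 - \frac{15 \left(-54\right)}{5} = -12 - -162 = -12 + 162 = 150$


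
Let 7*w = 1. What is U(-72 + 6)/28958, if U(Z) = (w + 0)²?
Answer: 1/1418942 ≈ 7.0475e-7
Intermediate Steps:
w = ⅐ (w = (⅐)*1 = ⅐ ≈ 0.14286)
U(Z) = 1/49 (U(Z) = (⅐ + 0)² = (⅐)² = 1/49)
U(-72 + 6)/28958 = (1/49)/28958 = (1/49)*(1/28958) = 1/1418942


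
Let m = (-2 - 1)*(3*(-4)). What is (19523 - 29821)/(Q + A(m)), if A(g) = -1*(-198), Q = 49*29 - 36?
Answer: -10298/1583 ≈ -6.5054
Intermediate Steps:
m = 36 (m = -3*(-12) = 36)
Q = 1385 (Q = 1421 - 36 = 1385)
A(g) = 198
(19523 - 29821)/(Q + A(m)) = (19523 - 29821)/(1385 + 198) = -10298/1583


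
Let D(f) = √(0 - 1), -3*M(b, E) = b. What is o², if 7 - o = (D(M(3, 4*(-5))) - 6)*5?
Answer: 1344 - 370*I ≈ 1344.0 - 370.0*I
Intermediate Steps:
M(b, E) = -b/3
D(f) = I (D(f) = √(-1) = I)
o = 37 - 5*I (o = 7 - (I - 6)*5 = 7 - (-6 + I)*5 = 7 - (-30 + 5*I) = 7 + (30 - 5*I) = 37 - 5*I ≈ 37.0 - 5.0*I)
o² = (37 - 5*I)²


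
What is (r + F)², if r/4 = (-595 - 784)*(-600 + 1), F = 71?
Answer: 10917440264025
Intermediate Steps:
r = 3304084 (r = 4*((-595 - 784)*(-600 + 1)) = 4*(-1379*(-599)) = 4*826021 = 3304084)
(r + F)² = (3304084 + 71)² = 3304155² = 10917440264025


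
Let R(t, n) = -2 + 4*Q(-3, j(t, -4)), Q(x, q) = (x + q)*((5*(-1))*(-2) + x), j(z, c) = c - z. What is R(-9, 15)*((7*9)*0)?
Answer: 0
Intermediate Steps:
Q(x, q) = (10 + x)*(q + x) (Q(x, q) = (q + x)*(-5*(-2) + x) = (q + x)*(10 + x) = (10 + x)*(q + x))
R(t, n) = -198 - 28*t (R(t, n) = -2 + 4*((-3)**2 + 10*(-4 - t) + 10*(-3) + (-4 - t)*(-3)) = -2 + 4*(9 + (-40 - 10*t) - 30 + (12 + 3*t)) = -2 + 4*(-49 - 7*t) = -2 + (-196 - 28*t) = -198 - 28*t)
R(-9, 15)*((7*9)*0) = (-198 - 28*(-9))*((7*9)*0) = (-198 + 252)*(63*0) = 54*0 = 0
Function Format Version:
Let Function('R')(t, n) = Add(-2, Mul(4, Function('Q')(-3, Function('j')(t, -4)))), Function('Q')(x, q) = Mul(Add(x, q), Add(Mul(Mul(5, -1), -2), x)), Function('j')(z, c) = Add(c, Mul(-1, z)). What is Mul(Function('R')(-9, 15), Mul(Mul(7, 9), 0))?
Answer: 0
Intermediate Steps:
Function('Q')(x, q) = Mul(Add(10, x), Add(q, x)) (Function('Q')(x, q) = Mul(Add(q, x), Add(Mul(-5, -2), x)) = Mul(Add(q, x), Add(10, x)) = Mul(Add(10, x), Add(q, x)))
Function('R')(t, n) = Add(-198, Mul(-28, t)) (Function('R')(t, n) = Add(-2, Mul(4, Add(Pow(-3, 2), Mul(10, Add(-4, Mul(-1, t))), Mul(10, -3), Mul(Add(-4, Mul(-1, t)), -3)))) = Add(-2, Mul(4, Add(9, Add(-40, Mul(-10, t)), -30, Add(12, Mul(3, t))))) = Add(-2, Mul(4, Add(-49, Mul(-7, t)))) = Add(-2, Add(-196, Mul(-28, t))) = Add(-198, Mul(-28, t)))
Mul(Function('R')(-9, 15), Mul(Mul(7, 9), 0)) = Mul(Add(-198, Mul(-28, -9)), Mul(Mul(7, 9), 0)) = Mul(Add(-198, 252), Mul(63, 0)) = Mul(54, 0) = 0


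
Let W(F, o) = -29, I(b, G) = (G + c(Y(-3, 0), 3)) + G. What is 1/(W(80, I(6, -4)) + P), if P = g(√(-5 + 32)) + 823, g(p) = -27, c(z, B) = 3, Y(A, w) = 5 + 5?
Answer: 1/767 ≈ 0.0013038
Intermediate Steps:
Y(A, w) = 10
I(b, G) = 3 + 2*G (I(b, G) = (G + 3) + G = (3 + G) + G = 3 + 2*G)
P = 796 (P = -27 + 823 = 796)
1/(W(80, I(6, -4)) + P) = 1/(-29 + 796) = 1/767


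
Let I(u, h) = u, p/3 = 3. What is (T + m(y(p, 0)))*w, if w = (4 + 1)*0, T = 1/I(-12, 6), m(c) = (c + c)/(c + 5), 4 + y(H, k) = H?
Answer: 0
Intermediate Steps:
p = 9 (p = 3*3 = 9)
y(H, k) = -4 + H
m(c) = 2*c/(5 + c) (m(c) = (2*c)/(5 + c) = 2*c/(5 + c))
T = -1/12 (T = 1/(-12) = -1/12 ≈ -0.083333)
w = 0 (w = 5*0 = 0)
(T + m(y(p, 0)))*w = (-1/12 + 2*(-4 + 9)/(5 + (-4 + 9)))*0 = (-1/12 + 2*5/(5 + 5))*0 = (-1/12 + 2*5/10)*0 = (-1/12 + 2*5*(1/10))*0 = (-1/12 + 1)*0 = (11/12)*0 = 0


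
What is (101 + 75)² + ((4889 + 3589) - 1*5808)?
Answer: 33646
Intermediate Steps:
(101 + 75)² + ((4889 + 3589) - 1*5808) = 176² + (8478 - 5808) = 30976 + 2670 = 33646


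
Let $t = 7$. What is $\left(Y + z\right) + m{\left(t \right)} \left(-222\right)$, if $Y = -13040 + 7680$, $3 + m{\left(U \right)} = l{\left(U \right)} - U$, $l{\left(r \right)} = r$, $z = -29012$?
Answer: $-33706$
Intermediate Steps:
$m{\left(U \right)} = -3$ ($m{\left(U \right)} = -3 + \left(U - U\right) = -3 + 0 = -3$)
$Y = -5360$
$\left(Y + z\right) + m{\left(t \right)} \left(-222\right) = \left(-5360 - 29012\right) - -666 = -34372 + 666 = -33706$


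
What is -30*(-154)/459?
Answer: 1540/153 ≈ 10.065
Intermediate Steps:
-30*(-154)/459 = 4620*(1/459) = 1540/153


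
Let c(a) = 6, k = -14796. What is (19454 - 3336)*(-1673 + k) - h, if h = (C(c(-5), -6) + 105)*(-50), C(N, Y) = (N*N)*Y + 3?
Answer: -265452742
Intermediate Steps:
C(N, Y) = 3 + Y*N² (C(N, Y) = N²*Y + 3 = Y*N² + 3 = 3 + Y*N²)
h = 5400 (h = ((3 - 6*6²) + 105)*(-50) = ((3 - 6*36) + 105)*(-50) = ((3 - 216) + 105)*(-50) = (-213 + 105)*(-50) = -108*(-50) = 5400)
(19454 - 3336)*(-1673 + k) - h = (19454 - 3336)*(-1673 - 14796) - 1*5400 = 16118*(-16469) - 5400 = -265447342 - 5400 = -265452742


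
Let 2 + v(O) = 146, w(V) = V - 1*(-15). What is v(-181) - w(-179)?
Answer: 308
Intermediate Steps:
w(V) = 15 + V (w(V) = V + 15 = 15 + V)
v(O) = 144 (v(O) = -2 + 146 = 144)
v(-181) - w(-179) = 144 - (15 - 179) = 144 - 1*(-164) = 144 + 164 = 308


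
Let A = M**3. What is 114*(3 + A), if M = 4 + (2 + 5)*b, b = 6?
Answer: 11096646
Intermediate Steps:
M = 46 (M = 4 + (2 + 5)*6 = 4 + 7*6 = 4 + 42 = 46)
A = 97336 (A = 46**3 = 97336)
114*(3 + A) = 114*(3 + 97336) = 114*97339 = 11096646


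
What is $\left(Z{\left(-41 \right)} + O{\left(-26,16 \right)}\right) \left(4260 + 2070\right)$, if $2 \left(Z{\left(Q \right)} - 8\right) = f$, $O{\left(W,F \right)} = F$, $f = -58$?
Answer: $-31650$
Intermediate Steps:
$Z{\left(Q \right)} = -21$ ($Z{\left(Q \right)} = 8 + \frac{1}{2} \left(-58\right) = 8 - 29 = -21$)
$\left(Z{\left(-41 \right)} + O{\left(-26,16 \right)}\right) \left(4260 + 2070\right) = \left(-21 + 16\right) \left(4260 + 2070\right) = \left(-5\right) 6330 = -31650$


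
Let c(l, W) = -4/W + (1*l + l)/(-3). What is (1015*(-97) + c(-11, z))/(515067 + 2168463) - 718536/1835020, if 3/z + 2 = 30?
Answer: -105446742839/246216561030 ≈ -0.42827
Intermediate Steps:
z = 3/28 (z = 3/(-2 + 30) = 3/28 ≈ 0.10714)
c(l, W) = -4/W - 2*l/3 (c(l, W) = -4/W + (l + l)*(-1/3) = -4/W + (2*l)*(-1/3) = -4/W - 2*l/3)
(1015*(-97) + c(-11, z))/(515067 + 2168463) - 718536/1835020 = (1015*(-97) + (-4/3/28 - 2/3*(-11)))/(515067 + 2168463) - 718536/1835020 = (-98455 + (-4*28/3 + 22/3))/2683530 - 718536*1/1835020 = (-98455 + (-112/3 + 22/3))*(1/2683530) - 179634/458755 = (-98455 - 30)*(1/2683530) - 179634/458755 = -98485*1/2683530 - 179634/458755 = -19697/536706 - 179634/458755 = -105446742839/246216561030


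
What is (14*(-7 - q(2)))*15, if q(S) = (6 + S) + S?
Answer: -3570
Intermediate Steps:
q(S) = 6 + 2*S
(14*(-7 - q(2)))*15 = (14*(-7 - (6 + 2*2)))*15 = (14*(-7 - (6 + 4)))*15 = (14*(-7 - 1*10))*15 = (14*(-7 - 10))*15 = (14*(-17))*15 = -238*15 = -3570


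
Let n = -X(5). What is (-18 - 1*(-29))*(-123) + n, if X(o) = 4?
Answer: -1357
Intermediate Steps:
n = -4 (n = -1*4 = -4)
(-18 - 1*(-29))*(-123) + n = (-18 - 1*(-29))*(-123) - 4 = (-18 + 29)*(-123) - 4 = 11*(-123) - 4 = -1353 - 4 = -1357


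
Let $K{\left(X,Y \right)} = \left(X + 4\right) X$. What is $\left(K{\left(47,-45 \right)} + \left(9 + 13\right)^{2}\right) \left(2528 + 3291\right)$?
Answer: $16764539$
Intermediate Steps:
$K{\left(X,Y \right)} = X \left(4 + X\right)$ ($K{\left(X,Y \right)} = \left(4 + X\right) X = X \left(4 + X\right)$)
$\left(K{\left(47,-45 \right)} + \left(9 + 13\right)^{2}\right) \left(2528 + 3291\right) = \left(47 \left(4 + 47\right) + \left(9 + 13\right)^{2}\right) \left(2528 + 3291\right) = \left(47 \cdot 51 + 22^{2}\right) 5819 = \left(2397 + 484\right) 5819 = 2881 \cdot 5819 = 16764539$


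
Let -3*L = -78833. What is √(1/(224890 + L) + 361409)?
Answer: √6263423611790/4163 ≈ 601.17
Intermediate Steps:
L = 78833/3 (L = -⅓*(-78833) = 78833/3 ≈ 26278.)
√(1/(224890 + L) + 361409) = √(1/(224890 + 78833/3) + 361409) = √(1/(753503/3) + 361409) = √(3/753503 + 361409) = √(272322765730/753503) = √6263423611790/4163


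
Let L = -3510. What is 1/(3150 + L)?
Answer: -1/360 ≈ -0.0027778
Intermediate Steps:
1/(3150 + L) = 1/(3150 - 3510) = 1/(-360) = -1/360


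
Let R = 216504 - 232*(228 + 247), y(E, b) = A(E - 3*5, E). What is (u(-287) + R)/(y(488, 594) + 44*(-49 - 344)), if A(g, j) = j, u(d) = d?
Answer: -106017/16804 ≈ -6.3090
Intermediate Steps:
y(E, b) = E
R = 106304 (R = 216504 - 232*475 = 216504 - 1*110200 = 216504 - 110200 = 106304)
(u(-287) + R)/(y(488, 594) + 44*(-49 - 344)) = (-287 + 106304)/(488 + 44*(-49 - 344)) = 106017/(488 + 44*(-393)) = 106017/(488 - 17292) = 106017/(-16804) = 106017*(-1/16804) = -106017/16804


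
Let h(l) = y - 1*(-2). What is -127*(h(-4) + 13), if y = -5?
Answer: -1270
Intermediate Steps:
h(l) = -3 (h(l) = -5 - 1*(-2) = -5 + 2 = -3)
-127*(h(-4) + 13) = -127*(-3 + 13) = -127*10 = -1270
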